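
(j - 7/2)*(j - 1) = j^2 - 9*j/2 + 7/2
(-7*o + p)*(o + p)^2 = -7*o^3 - 13*o^2*p - 5*o*p^2 + p^3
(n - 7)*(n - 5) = n^2 - 12*n + 35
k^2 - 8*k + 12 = (k - 6)*(k - 2)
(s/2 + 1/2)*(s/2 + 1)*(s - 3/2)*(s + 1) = s^4/4 + 5*s^3/8 - s^2/4 - 11*s/8 - 3/4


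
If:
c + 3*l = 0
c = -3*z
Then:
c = -3*z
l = z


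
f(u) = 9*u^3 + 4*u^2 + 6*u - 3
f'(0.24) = 9.48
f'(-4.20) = 448.68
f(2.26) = 134.88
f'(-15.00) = 5961.00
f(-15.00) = -29568.00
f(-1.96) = -67.16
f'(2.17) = 150.50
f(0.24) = -1.21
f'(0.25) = 9.69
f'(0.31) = 11.07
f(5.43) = 1588.45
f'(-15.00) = 5961.00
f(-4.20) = -624.43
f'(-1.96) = 94.04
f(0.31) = -0.49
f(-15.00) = -29568.00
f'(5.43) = 845.53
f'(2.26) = 161.99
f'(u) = 27*u^2 + 8*u + 6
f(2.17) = 120.82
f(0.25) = -1.11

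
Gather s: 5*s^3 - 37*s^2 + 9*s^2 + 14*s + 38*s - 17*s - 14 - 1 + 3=5*s^3 - 28*s^2 + 35*s - 12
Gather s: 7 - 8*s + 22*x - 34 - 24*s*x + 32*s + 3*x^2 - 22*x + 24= s*(24 - 24*x) + 3*x^2 - 3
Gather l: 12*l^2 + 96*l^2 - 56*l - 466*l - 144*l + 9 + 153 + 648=108*l^2 - 666*l + 810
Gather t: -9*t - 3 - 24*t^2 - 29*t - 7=-24*t^2 - 38*t - 10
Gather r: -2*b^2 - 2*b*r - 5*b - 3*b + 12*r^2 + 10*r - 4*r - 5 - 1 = -2*b^2 - 8*b + 12*r^2 + r*(6 - 2*b) - 6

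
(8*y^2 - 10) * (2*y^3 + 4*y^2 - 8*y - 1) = 16*y^5 + 32*y^4 - 84*y^3 - 48*y^2 + 80*y + 10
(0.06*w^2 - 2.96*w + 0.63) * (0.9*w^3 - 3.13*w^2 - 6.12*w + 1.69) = 0.054*w^5 - 2.8518*w^4 + 9.4646*w^3 + 16.2447*w^2 - 8.858*w + 1.0647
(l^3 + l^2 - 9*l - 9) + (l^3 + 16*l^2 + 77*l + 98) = 2*l^3 + 17*l^2 + 68*l + 89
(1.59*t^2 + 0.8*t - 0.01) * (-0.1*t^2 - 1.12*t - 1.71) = -0.159*t^4 - 1.8608*t^3 - 3.6139*t^2 - 1.3568*t + 0.0171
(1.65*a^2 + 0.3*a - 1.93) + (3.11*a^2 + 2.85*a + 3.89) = 4.76*a^2 + 3.15*a + 1.96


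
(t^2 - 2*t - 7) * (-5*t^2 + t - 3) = -5*t^4 + 11*t^3 + 30*t^2 - t + 21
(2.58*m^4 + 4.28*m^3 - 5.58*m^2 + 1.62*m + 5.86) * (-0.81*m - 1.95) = -2.0898*m^5 - 8.4978*m^4 - 3.8262*m^3 + 9.5688*m^2 - 7.9056*m - 11.427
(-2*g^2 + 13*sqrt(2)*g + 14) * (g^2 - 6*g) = -2*g^4 + 12*g^3 + 13*sqrt(2)*g^3 - 78*sqrt(2)*g^2 + 14*g^2 - 84*g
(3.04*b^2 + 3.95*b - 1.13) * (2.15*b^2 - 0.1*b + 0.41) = 6.536*b^4 + 8.1885*b^3 - 1.5781*b^2 + 1.7325*b - 0.4633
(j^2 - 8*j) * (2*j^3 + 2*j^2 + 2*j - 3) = 2*j^5 - 14*j^4 - 14*j^3 - 19*j^2 + 24*j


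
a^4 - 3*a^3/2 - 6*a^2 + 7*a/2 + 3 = (a - 3)*(a - 1)*(a + 1/2)*(a + 2)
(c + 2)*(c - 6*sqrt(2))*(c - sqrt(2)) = c^3 - 7*sqrt(2)*c^2 + 2*c^2 - 14*sqrt(2)*c + 12*c + 24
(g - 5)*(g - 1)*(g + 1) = g^3 - 5*g^2 - g + 5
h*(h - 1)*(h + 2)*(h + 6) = h^4 + 7*h^3 + 4*h^2 - 12*h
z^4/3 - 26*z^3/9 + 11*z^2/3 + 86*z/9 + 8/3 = (z/3 + 1/3)*(z - 6)*(z - 4)*(z + 1/3)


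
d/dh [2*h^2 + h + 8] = 4*h + 1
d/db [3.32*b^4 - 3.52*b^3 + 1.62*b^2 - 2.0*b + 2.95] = 13.28*b^3 - 10.56*b^2 + 3.24*b - 2.0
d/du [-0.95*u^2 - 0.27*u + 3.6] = -1.9*u - 0.27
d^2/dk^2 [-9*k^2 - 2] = -18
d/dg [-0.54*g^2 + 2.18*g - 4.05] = 2.18 - 1.08*g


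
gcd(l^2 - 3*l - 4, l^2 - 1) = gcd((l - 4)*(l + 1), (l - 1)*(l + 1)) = l + 1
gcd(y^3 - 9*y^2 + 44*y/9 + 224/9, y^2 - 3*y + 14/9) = y - 7/3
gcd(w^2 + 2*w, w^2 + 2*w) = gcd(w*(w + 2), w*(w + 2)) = w^2 + 2*w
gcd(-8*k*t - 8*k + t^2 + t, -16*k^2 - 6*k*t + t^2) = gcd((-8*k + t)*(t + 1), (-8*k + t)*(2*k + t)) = -8*k + t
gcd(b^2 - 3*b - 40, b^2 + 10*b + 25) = b + 5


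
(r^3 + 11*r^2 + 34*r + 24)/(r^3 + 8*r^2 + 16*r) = (r^2 + 7*r + 6)/(r*(r + 4))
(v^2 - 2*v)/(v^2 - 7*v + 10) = v/(v - 5)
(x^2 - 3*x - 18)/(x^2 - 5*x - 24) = (x - 6)/(x - 8)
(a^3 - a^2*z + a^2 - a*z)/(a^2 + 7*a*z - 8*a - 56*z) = a*(a^2 - a*z + a - z)/(a^2 + 7*a*z - 8*a - 56*z)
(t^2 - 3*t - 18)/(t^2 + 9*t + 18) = (t - 6)/(t + 6)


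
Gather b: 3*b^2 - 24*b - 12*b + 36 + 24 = 3*b^2 - 36*b + 60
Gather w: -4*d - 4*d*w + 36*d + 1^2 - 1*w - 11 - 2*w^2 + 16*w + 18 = 32*d - 2*w^2 + w*(15 - 4*d) + 8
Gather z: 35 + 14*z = 14*z + 35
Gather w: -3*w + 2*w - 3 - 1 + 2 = -w - 2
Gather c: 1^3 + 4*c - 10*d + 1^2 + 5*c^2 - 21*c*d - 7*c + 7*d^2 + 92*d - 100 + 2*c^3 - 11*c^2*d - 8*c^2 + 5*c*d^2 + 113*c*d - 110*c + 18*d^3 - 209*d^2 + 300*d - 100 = 2*c^3 + c^2*(-11*d - 3) + c*(5*d^2 + 92*d - 113) + 18*d^3 - 202*d^2 + 382*d - 198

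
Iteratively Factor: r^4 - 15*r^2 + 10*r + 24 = (r - 2)*(r^3 + 2*r^2 - 11*r - 12) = (r - 3)*(r - 2)*(r^2 + 5*r + 4) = (r - 3)*(r - 2)*(r + 4)*(r + 1)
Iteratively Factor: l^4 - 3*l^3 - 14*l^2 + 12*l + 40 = (l + 2)*(l^3 - 5*l^2 - 4*l + 20) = (l + 2)^2*(l^2 - 7*l + 10) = (l - 2)*(l + 2)^2*(l - 5)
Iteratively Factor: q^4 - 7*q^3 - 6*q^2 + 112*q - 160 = (q - 4)*(q^3 - 3*q^2 - 18*q + 40) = (q - 4)*(q - 2)*(q^2 - q - 20) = (q - 4)*(q - 2)*(q + 4)*(q - 5)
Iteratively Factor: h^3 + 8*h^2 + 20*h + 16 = (h + 4)*(h^2 + 4*h + 4) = (h + 2)*(h + 4)*(h + 2)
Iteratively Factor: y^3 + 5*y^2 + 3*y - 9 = (y + 3)*(y^2 + 2*y - 3) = (y + 3)^2*(y - 1)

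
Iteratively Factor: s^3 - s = (s + 1)*(s^2 - s) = (s - 1)*(s + 1)*(s)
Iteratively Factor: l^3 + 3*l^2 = (l)*(l^2 + 3*l) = l^2*(l + 3)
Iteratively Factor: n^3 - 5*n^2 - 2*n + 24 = (n + 2)*(n^2 - 7*n + 12) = (n - 4)*(n + 2)*(n - 3)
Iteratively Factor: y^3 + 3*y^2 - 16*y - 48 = (y - 4)*(y^2 + 7*y + 12) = (y - 4)*(y + 4)*(y + 3)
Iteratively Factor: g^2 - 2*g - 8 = (g - 4)*(g + 2)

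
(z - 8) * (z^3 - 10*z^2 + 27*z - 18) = z^4 - 18*z^3 + 107*z^2 - 234*z + 144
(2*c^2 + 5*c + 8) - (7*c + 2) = 2*c^2 - 2*c + 6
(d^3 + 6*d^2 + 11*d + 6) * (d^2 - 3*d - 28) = d^5 + 3*d^4 - 35*d^3 - 195*d^2 - 326*d - 168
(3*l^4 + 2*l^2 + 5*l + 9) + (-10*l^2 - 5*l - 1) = 3*l^4 - 8*l^2 + 8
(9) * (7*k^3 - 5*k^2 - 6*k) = 63*k^3 - 45*k^2 - 54*k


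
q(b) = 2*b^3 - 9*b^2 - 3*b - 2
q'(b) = 6*b^2 - 18*b - 3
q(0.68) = -7.57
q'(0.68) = -12.47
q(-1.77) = -35.98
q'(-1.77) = 47.66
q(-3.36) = -169.39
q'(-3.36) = 125.22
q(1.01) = -12.15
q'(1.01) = -15.06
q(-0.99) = -9.79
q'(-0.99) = 20.70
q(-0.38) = -2.27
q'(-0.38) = 4.71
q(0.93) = -10.97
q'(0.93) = -14.55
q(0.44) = -4.89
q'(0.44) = -9.76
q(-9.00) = -2162.00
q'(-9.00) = 645.00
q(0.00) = -2.00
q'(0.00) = -3.00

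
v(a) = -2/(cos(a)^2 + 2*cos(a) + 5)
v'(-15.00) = 0.04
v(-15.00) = -0.49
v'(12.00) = 0.07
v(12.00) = -0.27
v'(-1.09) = 0.14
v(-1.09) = -0.33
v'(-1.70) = 0.15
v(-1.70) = -0.42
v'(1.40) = -0.16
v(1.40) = -0.37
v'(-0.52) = 0.07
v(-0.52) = -0.27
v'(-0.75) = 0.10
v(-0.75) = -0.29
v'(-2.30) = 0.06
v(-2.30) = -0.49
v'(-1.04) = 0.13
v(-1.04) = -0.32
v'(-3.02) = 0.00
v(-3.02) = -0.50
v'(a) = -2*(2*sin(a)*cos(a) + 2*sin(a))/(cos(a)^2 + 2*cos(a) + 5)^2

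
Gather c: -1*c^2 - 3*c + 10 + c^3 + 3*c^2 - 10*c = c^3 + 2*c^2 - 13*c + 10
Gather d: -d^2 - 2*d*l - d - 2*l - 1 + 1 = -d^2 + d*(-2*l - 1) - 2*l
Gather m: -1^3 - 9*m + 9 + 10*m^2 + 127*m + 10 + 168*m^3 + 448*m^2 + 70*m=168*m^3 + 458*m^2 + 188*m + 18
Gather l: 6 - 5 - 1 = 0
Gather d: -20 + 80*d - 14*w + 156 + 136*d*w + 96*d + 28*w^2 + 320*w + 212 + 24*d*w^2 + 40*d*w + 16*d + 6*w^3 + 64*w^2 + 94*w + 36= d*(24*w^2 + 176*w + 192) + 6*w^3 + 92*w^2 + 400*w + 384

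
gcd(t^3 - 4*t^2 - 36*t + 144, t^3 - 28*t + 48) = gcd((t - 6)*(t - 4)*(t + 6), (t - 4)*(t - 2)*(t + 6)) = t^2 + 2*t - 24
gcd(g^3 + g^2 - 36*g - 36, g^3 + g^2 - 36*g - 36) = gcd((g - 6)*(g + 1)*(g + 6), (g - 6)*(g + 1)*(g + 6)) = g^3 + g^2 - 36*g - 36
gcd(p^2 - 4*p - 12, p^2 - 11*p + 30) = p - 6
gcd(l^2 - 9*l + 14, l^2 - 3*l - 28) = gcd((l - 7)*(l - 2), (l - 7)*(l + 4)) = l - 7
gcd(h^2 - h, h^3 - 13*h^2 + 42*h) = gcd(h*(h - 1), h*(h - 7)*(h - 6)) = h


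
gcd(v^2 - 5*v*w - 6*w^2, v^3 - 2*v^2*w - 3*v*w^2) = v + w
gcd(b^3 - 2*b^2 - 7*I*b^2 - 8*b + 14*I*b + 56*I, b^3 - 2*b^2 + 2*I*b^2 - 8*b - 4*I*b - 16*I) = b^2 - 2*b - 8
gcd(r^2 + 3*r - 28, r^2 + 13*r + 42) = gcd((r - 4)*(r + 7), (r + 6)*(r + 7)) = r + 7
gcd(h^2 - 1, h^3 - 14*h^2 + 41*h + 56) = h + 1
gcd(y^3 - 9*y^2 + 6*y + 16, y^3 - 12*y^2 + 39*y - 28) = 1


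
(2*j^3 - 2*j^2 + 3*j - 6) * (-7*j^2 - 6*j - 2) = -14*j^5 + 2*j^4 - 13*j^3 + 28*j^2 + 30*j + 12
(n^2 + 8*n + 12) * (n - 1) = n^3 + 7*n^2 + 4*n - 12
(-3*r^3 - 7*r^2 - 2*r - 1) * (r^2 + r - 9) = -3*r^5 - 10*r^4 + 18*r^3 + 60*r^2 + 17*r + 9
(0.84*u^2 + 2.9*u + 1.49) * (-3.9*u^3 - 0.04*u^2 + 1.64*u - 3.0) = -3.276*u^5 - 11.3436*u^4 - 4.5494*u^3 + 2.1764*u^2 - 6.2564*u - 4.47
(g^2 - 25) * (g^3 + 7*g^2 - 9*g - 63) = g^5 + 7*g^4 - 34*g^3 - 238*g^2 + 225*g + 1575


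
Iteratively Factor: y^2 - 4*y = (y)*(y - 4)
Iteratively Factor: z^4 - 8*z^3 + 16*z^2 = (z - 4)*(z^3 - 4*z^2) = z*(z - 4)*(z^2 - 4*z) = z*(z - 4)^2*(z)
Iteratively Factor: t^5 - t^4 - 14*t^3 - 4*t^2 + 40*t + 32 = (t + 2)*(t^4 - 3*t^3 - 8*t^2 + 12*t + 16) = (t + 1)*(t + 2)*(t^3 - 4*t^2 - 4*t + 16) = (t - 4)*(t + 1)*(t + 2)*(t^2 - 4) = (t - 4)*(t + 1)*(t + 2)^2*(t - 2)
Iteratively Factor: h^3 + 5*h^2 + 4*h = (h + 1)*(h^2 + 4*h) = (h + 1)*(h + 4)*(h)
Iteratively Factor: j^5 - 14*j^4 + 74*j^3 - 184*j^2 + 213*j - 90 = (j - 3)*(j^4 - 11*j^3 + 41*j^2 - 61*j + 30) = (j - 5)*(j - 3)*(j^3 - 6*j^2 + 11*j - 6) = (j - 5)*(j - 3)^2*(j^2 - 3*j + 2) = (j - 5)*(j - 3)^2*(j - 2)*(j - 1)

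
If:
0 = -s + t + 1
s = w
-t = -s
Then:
No Solution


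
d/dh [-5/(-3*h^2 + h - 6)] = 5*(1 - 6*h)/(3*h^2 - h + 6)^2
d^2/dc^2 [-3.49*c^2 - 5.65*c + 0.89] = -6.98000000000000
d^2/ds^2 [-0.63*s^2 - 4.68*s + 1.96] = -1.26000000000000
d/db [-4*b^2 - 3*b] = -8*b - 3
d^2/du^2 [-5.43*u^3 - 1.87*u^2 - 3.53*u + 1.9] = -32.58*u - 3.74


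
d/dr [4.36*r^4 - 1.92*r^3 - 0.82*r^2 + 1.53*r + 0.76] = 17.44*r^3 - 5.76*r^2 - 1.64*r + 1.53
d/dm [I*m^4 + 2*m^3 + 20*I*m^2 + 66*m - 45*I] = 4*I*m^3 + 6*m^2 + 40*I*m + 66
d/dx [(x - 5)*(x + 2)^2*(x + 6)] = 4*x^3 + 15*x^2 - 44*x - 116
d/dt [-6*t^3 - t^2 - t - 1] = -18*t^2 - 2*t - 1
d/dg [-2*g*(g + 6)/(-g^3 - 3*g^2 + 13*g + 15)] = 2*(-g*(g + 6)*(3*g^2 + 6*g - 13) + 2*(g + 3)*(g^3 + 3*g^2 - 13*g - 15))/(g^3 + 3*g^2 - 13*g - 15)^2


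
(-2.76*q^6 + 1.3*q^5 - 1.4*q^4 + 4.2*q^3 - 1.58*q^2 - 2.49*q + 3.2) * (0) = 0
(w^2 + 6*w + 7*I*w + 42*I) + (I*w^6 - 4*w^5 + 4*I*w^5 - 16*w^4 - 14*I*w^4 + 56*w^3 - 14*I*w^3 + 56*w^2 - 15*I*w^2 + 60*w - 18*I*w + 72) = I*w^6 - 4*w^5 + 4*I*w^5 - 16*w^4 - 14*I*w^4 + 56*w^3 - 14*I*w^3 + 57*w^2 - 15*I*w^2 + 66*w - 11*I*w + 72 + 42*I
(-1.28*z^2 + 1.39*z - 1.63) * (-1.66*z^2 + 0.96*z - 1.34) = 2.1248*z^4 - 3.5362*z^3 + 5.7554*z^2 - 3.4274*z + 2.1842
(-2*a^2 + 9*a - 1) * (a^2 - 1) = -2*a^4 + 9*a^3 + a^2 - 9*a + 1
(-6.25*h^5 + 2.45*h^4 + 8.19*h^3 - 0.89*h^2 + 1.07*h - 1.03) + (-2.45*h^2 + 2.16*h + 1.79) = -6.25*h^5 + 2.45*h^4 + 8.19*h^3 - 3.34*h^2 + 3.23*h + 0.76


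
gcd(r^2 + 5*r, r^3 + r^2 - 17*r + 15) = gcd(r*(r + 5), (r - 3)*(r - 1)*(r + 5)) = r + 5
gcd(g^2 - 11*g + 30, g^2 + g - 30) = g - 5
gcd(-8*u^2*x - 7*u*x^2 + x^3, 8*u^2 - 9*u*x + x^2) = -8*u + x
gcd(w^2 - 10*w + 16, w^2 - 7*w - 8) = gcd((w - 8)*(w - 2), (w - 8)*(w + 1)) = w - 8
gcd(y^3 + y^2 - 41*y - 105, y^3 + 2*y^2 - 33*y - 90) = y^2 + 8*y + 15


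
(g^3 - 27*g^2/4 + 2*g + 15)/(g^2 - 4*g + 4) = (4*g^2 - 19*g - 30)/(4*(g - 2))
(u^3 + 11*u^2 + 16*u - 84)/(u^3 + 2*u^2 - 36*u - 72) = (u^2 + 5*u - 14)/(u^2 - 4*u - 12)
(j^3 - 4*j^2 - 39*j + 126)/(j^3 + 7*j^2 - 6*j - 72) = (j - 7)/(j + 4)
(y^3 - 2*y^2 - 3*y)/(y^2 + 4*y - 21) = y*(y + 1)/(y + 7)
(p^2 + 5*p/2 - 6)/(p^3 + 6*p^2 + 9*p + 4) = (p - 3/2)/(p^2 + 2*p + 1)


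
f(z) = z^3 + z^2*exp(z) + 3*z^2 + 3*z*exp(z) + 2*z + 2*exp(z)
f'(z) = z^2*exp(z) + 3*z^2 + 5*z*exp(z) + 6*z + 5*exp(z) + 2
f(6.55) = 45560.78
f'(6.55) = 56565.80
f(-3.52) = -13.37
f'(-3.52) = 18.04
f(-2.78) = -3.77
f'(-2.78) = 8.43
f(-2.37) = -1.15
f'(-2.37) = 4.52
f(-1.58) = 0.33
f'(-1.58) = -0.07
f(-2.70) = -3.13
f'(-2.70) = 7.59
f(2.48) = 224.83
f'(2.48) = 316.55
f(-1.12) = 0.08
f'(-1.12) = -0.74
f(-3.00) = -5.90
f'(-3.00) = 10.95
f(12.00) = 29623556.04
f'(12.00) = 34016257.41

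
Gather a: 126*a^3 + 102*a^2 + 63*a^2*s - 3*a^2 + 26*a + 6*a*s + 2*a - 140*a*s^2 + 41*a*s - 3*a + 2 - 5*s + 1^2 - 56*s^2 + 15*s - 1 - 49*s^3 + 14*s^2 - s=126*a^3 + a^2*(63*s + 99) + a*(-140*s^2 + 47*s + 25) - 49*s^3 - 42*s^2 + 9*s + 2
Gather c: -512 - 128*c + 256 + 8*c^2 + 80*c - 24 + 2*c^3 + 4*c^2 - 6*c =2*c^3 + 12*c^2 - 54*c - 280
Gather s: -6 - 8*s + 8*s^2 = 8*s^2 - 8*s - 6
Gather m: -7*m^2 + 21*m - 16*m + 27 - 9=-7*m^2 + 5*m + 18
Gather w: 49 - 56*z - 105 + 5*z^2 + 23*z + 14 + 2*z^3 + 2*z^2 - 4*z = 2*z^3 + 7*z^2 - 37*z - 42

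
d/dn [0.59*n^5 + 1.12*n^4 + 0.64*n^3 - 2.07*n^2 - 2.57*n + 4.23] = 2.95*n^4 + 4.48*n^3 + 1.92*n^2 - 4.14*n - 2.57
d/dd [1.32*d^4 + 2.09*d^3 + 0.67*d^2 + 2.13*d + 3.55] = 5.28*d^3 + 6.27*d^2 + 1.34*d + 2.13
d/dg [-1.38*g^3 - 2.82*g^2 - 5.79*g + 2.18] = -4.14*g^2 - 5.64*g - 5.79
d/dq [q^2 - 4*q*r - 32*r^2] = 2*q - 4*r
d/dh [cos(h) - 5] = -sin(h)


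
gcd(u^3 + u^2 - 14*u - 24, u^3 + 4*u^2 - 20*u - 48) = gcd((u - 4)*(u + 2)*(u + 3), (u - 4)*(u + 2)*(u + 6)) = u^2 - 2*u - 8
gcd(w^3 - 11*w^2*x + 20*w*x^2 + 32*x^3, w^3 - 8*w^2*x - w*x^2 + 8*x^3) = -w^2 + 7*w*x + 8*x^2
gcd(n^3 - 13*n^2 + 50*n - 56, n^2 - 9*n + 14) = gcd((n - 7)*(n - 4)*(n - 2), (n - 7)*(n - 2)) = n^2 - 9*n + 14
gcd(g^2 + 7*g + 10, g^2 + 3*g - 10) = g + 5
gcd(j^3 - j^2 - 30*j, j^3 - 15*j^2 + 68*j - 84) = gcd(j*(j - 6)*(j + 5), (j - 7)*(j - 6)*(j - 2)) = j - 6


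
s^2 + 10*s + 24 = (s + 4)*(s + 6)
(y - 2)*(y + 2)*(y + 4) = y^3 + 4*y^2 - 4*y - 16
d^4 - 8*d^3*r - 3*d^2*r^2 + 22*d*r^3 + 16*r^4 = (d - 8*r)*(d - 2*r)*(d + r)^2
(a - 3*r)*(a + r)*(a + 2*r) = a^3 - 7*a*r^2 - 6*r^3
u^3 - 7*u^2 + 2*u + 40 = (u - 5)*(u - 4)*(u + 2)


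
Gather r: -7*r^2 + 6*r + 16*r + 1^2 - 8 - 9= -7*r^2 + 22*r - 16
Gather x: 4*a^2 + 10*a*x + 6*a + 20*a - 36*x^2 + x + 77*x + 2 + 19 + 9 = 4*a^2 + 26*a - 36*x^2 + x*(10*a + 78) + 30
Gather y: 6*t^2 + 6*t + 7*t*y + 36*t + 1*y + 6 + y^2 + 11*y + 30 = 6*t^2 + 42*t + y^2 + y*(7*t + 12) + 36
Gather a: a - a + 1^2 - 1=0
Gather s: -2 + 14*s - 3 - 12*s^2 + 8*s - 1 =-12*s^2 + 22*s - 6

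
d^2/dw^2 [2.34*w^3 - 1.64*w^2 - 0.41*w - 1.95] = 14.04*w - 3.28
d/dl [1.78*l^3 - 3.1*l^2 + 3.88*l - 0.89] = 5.34*l^2 - 6.2*l + 3.88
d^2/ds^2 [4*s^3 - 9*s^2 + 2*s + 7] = 24*s - 18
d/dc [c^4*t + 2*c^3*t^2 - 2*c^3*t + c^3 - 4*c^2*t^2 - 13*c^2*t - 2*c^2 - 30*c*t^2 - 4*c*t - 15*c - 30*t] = 4*c^3*t + 6*c^2*t^2 - 6*c^2*t + 3*c^2 - 8*c*t^2 - 26*c*t - 4*c - 30*t^2 - 4*t - 15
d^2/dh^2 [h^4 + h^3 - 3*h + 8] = 6*h*(2*h + 1)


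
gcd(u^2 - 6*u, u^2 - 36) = u - 6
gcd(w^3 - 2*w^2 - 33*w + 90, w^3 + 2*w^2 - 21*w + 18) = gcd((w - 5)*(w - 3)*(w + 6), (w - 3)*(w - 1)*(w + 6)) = w^2 + 3*w - 18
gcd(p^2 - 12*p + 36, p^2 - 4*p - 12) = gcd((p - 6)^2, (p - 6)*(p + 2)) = p - 6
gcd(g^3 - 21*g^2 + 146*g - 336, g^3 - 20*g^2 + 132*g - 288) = g^2 - 14*g + 48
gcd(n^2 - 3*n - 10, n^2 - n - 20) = n - 5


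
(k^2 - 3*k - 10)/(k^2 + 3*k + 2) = (k - 5)/(k + 1)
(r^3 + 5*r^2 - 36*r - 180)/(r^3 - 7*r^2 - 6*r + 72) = (r^2 + 11*r + 30)/(r^2 - r - 12)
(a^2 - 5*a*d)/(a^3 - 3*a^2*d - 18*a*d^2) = (-a + 5*d)/(-a^2 + 3*a*d + 18*d^2)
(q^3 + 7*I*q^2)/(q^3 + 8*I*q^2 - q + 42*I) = q^2/(q^2 + I*q + 6)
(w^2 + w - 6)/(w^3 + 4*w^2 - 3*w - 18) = 1/(w + 3)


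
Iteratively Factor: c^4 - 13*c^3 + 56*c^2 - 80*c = (c - 4)*(c^3 - 9*c^2 + 20*c) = c*(c - 4)*(c^2 - 9*c + 20) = c*(c - 4)^2*(c - 5)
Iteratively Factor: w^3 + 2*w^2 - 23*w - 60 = (w - 5)*(w^2 + 7*w + 12) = (w - 5)*(w + 3)*(w + 4)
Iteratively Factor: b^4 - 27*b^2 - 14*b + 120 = (b - 2)*(b^3 + 2*b^2 - 23*b - 60) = (b - 2)*(b + 3)*(b^2 - b - 20) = (b - 2)*(b + 3)*(b + 4)*(b - 5)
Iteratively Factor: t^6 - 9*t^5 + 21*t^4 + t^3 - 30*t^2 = (t + 1)*(t^5 - 10*t^4 + 31*t^3 - 30*t^2) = (t - 5)*(t + 1)*(t^4 - 5*t^3 + 6*t^2) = t*(t - 5)*(t + 1)*(t^3 - 5*t^2 + 6*t) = t*(t - 5)*(t - 3)*(t + 1)*(t^2 - 2*t) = t*(t - 5)*(t - 3)*(t - 2)*(t + 1)*(t)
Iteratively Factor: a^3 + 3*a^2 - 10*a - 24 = (a + 2)*(a^2 + a - 12) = (a + 2)*(a + 4)*(a - 3)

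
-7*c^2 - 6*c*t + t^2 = (-7*c + t)*(c + t)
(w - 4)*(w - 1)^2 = w^3 - 6*w^2 + 9*w - 4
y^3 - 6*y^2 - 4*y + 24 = (y - 6)*(y - 2)*(y + 2)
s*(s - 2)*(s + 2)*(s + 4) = s^4 + 4*s^3 - 4*s^2 - 16*s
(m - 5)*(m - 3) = m^2 - 8*m + 15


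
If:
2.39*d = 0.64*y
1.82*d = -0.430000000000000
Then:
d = -0.24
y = -0.88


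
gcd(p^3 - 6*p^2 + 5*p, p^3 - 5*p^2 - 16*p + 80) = p - 5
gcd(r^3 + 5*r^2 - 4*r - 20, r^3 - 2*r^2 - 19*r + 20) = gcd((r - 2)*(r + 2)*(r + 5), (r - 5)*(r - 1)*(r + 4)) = 1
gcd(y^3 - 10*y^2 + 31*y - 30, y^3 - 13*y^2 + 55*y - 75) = y^2 - 8*y + 15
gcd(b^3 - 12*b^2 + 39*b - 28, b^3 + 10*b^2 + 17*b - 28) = b - 1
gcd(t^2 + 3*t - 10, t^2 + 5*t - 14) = t - 2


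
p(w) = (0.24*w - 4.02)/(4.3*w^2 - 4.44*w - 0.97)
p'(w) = (4.44 - 8.6*w)*(0.24*w - 4.02)/(4.3*w^2 - 4.44*w - 0.97)^2 + 0.24/(4.3*w^2 - 4.44*w - 0.97)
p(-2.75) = -0.11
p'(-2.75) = -0.06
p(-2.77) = -0.11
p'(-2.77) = -0.06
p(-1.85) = -0.20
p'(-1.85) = -0.18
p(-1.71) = -0.23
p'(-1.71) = -0.22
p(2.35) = -0.28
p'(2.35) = 0.38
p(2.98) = -0.14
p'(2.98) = 0.13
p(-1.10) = -0.47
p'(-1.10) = -0.69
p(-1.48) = -0.29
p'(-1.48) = -0.32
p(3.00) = -0.14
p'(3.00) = 0.13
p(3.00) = -0.14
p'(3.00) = 0.13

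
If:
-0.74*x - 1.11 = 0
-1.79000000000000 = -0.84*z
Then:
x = -1.50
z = 2.13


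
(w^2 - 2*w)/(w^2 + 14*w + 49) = w*(w - 2)/(w^2 + 14*w + 49)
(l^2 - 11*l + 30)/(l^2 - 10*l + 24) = (l - 5)/(l - 4)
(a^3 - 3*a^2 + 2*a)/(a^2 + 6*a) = (a^2 - 3*a + 2)/(a + 6)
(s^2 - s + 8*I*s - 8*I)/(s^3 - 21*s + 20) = (s + 8*I)/(s^2 + s - 20)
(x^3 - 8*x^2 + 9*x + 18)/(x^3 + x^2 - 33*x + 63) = (x^2 - 5*x - 6)/(x^2 + 4*x - 21)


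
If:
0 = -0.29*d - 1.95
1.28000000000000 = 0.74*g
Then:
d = -6.72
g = 1.73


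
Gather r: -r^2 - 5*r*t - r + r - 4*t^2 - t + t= -r^2 - 5*r*t - 4*t^2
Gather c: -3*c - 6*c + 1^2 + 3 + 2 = 6 - 9*c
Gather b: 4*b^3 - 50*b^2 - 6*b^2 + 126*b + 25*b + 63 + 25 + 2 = 4*b^3 - 56*b^2 + 151*b + 90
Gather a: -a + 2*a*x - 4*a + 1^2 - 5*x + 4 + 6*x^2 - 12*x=a*(2*x - 5) + 6*x^2 - 17*x + 5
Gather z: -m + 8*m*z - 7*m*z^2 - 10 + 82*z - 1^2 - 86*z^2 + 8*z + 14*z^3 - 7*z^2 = -m + 14*z^3 + z^2*(-7*m - 93) + z*(8*m + 90) - 11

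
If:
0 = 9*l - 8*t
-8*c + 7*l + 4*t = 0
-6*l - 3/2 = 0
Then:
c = -23/64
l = -1/4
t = -9/32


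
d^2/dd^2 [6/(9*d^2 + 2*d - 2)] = 12*(-81*d^2 - 18*d + 4*(9*d + 1)^2 + 18)/(9*d^2 + 2*d - 2)^3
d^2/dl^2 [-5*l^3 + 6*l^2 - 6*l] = 12 - 30*l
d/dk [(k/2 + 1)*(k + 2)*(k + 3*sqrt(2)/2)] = (k/2 + 1)*(3*k + 2 + 3*sqrt(2))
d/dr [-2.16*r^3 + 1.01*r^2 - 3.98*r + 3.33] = -6.48*r^2 + 2.02*r - 3.98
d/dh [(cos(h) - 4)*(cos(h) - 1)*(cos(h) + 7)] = (-3*cos(h)^2 - 4*cos(h) + 31)*sin(h)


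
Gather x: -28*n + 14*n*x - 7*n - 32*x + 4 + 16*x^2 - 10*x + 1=-35*n + 16*x^2 + x*(14*n - 42) + 5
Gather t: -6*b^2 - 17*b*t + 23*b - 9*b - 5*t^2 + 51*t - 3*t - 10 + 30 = -6*b^2 + 14*b - 5*t^2 + t*(48 - 17*b) + 20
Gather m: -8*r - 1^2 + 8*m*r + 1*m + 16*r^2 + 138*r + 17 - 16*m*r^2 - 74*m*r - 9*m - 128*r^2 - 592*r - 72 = m*(-16*r^2 - 66*r - 8) - 112*r^2 - 462*r - 56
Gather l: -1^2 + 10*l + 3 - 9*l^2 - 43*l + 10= -9*l^2 - 33*l + 12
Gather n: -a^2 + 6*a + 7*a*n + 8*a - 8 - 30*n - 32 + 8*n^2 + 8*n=-a^2 + 14*a + 8*n^2 + n*(7*a - 22) - 40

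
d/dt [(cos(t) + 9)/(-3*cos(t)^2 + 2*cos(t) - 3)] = 3*(sin(t)^2 - 18*cos(t) + 6)*sin(t)/(3*sin(t)^2 + 2*cos(t) - 6)^2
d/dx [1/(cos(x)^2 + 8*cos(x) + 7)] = 2*(cos(x) + 4)*sin(x)/(cos(x)^2 + 8*cos(x) + 7)^2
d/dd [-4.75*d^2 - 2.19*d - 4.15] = -9.5*d - 2.19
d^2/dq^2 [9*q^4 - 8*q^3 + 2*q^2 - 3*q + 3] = 108*q^2 - 48*q + 4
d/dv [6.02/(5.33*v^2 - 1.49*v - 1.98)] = (8.9698 - 64.1732*v)/(-5.33*v^2 + 1.49*v + 1.98)^2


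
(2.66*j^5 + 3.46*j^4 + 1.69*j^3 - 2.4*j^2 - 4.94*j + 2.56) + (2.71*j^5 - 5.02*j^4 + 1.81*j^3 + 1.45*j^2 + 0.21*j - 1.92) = 5.37*j^5 - 1.56*j^4 + 3.5*j^3 - 0.95*j^2 - 4.73*j + 0.64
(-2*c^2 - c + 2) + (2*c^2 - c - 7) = -2*c - 5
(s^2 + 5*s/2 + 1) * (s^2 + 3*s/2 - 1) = s^4 + 4*s^3 + 15*s^2/4 - s - 1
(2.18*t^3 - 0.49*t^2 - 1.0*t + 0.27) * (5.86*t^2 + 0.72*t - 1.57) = 12.7748*t^5 - 1.3018*t^4 - 9.6354*t^3 + 1.6315*t^2 + 1.7644*t - 0.4239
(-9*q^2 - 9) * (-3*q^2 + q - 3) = 27*q^4 - 9*q^3 + 54*q^2 - 9*q + 27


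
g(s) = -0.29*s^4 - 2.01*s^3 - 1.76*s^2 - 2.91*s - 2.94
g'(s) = -1.16*s^3 - 6.03*s^2 - 3.52*s - 2.91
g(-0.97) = -0.20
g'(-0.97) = -4.11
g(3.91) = -229.16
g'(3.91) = -178.20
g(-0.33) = -2.10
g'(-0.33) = -2.36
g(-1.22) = 1.00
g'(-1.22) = -5.48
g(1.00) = -9.91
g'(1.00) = -13.62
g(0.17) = -3.50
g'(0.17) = -3.69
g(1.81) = -29.00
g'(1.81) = -35.91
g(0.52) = -5.23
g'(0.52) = -6.53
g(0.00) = -2.94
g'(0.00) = -2.91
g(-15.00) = -8252.79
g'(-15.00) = 2608.14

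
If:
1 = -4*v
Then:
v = -1/4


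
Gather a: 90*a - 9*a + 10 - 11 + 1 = 81*a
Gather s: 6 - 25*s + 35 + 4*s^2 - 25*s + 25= 4*s^2 - 50*s + 66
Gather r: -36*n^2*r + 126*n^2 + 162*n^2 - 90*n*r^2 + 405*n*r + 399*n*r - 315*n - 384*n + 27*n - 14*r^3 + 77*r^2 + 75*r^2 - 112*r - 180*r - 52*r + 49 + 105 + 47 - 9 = 288*n^2 - 672*n - 14*r^3 + r^2*(152 - 90*n) + r*(-36*n^2 + 804*n - 344) + 192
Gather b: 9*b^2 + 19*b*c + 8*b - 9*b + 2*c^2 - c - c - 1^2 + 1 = 9*b^2 + b*(19*c - 1) + 2*c^2 - 2*c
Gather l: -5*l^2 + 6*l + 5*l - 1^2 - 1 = -5*l^2 + 11*l - 2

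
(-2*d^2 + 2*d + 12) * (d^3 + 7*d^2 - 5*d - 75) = -2*d^5 - 12*d^4 + 36*d^3 + 224*d^2 - 210*d - 900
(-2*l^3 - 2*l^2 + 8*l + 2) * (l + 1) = -2*l^4 - 4*l^3 + 6*l^2 + 10*l + 2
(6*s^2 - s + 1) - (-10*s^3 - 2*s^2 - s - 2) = 10*s^3 + 8*s^2 + 3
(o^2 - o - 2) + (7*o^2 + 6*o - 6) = 8*o^2 + 5*o - 8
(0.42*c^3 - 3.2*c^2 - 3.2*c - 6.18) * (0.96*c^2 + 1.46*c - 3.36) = 0.4032*c^5 - 2.4588*c^4 - 9.1552*c^3 + 0.147200000000002*c^2 + 1.7292*c + 20.7648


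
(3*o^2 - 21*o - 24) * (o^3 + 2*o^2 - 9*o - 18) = 3*o^5 - 15*o^4 - 93*o^3 + 87*o^2 + 594*o + 432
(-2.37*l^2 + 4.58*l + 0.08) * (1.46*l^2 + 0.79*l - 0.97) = -3.4602*l^4 + 4.8145*l^3 + 6.0339*l^2 - 4.3794*l - 0.0776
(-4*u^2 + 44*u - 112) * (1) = -4*u^2 + 44*u - 112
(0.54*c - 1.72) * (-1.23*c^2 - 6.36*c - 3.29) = -0.6642*c^3 - 1.3188*c^2 + 9.1626*c + 5.6588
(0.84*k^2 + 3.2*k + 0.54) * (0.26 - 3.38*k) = -2.8392*k^3 - 10.5976*k^2 - 0.9932*k + 0.1404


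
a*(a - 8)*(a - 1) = a^3 - 9*a^2 + 8*a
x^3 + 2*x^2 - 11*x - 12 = (x - 3)*(x + 1)*(x + 4)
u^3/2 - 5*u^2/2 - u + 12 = (u/2 + 1)*(u - 4)*(u - 3)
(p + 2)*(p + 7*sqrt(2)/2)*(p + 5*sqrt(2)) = p^3 + 2*p^2 + 17*sqrt(2)*p^2/2 + 17*sqrt(2)*p + 35*p + 70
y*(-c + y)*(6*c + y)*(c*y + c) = -6*c^3*y^2 - 6*c^3*y + 5*c^2*y^3 + 5*c^2*y^2 + c*y^4 + c*y^3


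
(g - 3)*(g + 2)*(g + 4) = g^3 + 3*g^2 - 10*g - 24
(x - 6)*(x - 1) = x^2 - 7*x + 6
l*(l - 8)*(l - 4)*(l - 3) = l^4 - 15*l^3 + 68*l^2 - 96*l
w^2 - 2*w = w*(w - 2)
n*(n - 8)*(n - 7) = n^3 - 15*n^2 + 56*n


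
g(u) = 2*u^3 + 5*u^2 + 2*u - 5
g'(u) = 6*u^2 + 10*u + 2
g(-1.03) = -3.94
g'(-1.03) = -1.93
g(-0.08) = -5.13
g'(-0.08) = 1.24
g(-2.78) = -14.89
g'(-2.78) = 20.57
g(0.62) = -1.36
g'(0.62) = 10.51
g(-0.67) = -4.70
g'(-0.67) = -2.01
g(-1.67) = -3.71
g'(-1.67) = 2.03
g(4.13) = 229.43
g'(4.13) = 145.64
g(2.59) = 68.47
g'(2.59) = 68.15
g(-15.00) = -5660.00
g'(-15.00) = 1202.00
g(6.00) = 619.00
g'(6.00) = 278.00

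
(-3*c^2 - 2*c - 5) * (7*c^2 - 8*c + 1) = -21*c^4 + 10*c^3 - 22*c^2 + 38*c - 5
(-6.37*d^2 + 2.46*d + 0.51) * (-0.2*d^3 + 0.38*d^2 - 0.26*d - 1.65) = 1.274*d^5 - 2.9126*d^4 + 2.489*d^3 + 10.0647*d^2 - 4.1916*d - 0.8415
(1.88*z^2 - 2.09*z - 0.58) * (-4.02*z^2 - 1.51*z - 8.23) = -7.5576*z^4 + 5.563*z^3 - 9.9849*z^2 + 18.0765*z + 4.7734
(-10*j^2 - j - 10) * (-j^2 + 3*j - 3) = 10*j^4 - 29*j^3 + 37*j^2 - 27*j + 30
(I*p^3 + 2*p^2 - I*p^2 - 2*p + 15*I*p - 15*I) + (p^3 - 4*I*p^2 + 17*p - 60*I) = p^3 + I*p^3 + 2*p^2 - 5*I*p^2 + 15*p + 15*I*p - 75*I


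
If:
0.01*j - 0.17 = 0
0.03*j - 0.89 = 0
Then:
No Solution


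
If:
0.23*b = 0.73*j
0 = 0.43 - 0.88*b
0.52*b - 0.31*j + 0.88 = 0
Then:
No Solution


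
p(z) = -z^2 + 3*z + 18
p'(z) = 3 - 2*z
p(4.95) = 8.35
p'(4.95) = -6.90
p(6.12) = -1.09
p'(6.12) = -9.24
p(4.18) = 13.07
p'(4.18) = -5.36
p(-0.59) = 15.88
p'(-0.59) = 4.18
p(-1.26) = 12.63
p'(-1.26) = 5.52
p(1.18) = 20.15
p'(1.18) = 0.64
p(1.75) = 20.19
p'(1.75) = -0.50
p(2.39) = 19.46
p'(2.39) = -1.78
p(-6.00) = -36.00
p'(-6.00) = 15.00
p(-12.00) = -162.00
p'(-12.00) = 27.00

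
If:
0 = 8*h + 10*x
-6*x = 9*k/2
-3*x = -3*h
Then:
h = 0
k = 0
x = 0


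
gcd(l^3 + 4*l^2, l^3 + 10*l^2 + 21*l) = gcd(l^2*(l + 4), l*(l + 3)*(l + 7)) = l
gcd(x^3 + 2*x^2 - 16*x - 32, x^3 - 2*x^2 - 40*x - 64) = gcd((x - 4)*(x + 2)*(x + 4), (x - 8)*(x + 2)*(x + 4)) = x^2 + 6*x + 8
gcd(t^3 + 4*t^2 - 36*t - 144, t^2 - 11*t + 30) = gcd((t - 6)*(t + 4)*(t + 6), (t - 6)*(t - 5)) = t - 6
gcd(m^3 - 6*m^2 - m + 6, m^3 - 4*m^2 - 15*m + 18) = m^2 - 7*m + 6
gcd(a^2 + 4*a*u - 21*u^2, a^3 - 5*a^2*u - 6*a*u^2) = 1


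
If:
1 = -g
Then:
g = -1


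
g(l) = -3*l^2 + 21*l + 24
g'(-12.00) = 93.00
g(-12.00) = -660.00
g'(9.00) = -33.00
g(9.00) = -30.00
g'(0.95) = 15.30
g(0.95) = 41.24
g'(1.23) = 13.62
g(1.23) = 45.29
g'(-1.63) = 30.78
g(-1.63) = -18.20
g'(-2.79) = 37.74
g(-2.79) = -57.94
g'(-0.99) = 26.94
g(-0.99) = 0.27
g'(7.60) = -24.60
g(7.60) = 10.32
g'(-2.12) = 33.72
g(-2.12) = -34.00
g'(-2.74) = 37.44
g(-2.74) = -56.06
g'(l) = 21 - 6*l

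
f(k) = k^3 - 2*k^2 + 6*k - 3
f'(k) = 3*k^2 - 4*k + 6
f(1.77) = 6.90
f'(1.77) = 8.32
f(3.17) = 27.78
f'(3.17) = 23.47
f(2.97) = 23.38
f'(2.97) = 20.58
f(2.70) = 18.30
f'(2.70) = 17.07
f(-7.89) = -666.01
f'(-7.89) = 224.32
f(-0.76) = -9.15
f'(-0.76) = 10.77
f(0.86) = 1.32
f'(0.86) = 4.78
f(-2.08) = -33.13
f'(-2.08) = 27.30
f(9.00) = 618.00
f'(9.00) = 213.00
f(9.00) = 618.00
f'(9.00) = 213.00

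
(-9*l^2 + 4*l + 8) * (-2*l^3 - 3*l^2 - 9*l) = 18*l^5 + 19*l^4 + 53*l^3 - 60*l^2 - 72*l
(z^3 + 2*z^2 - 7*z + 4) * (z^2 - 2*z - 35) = z^5 - 46*z^3 - 52*z^2 + 237*z - 140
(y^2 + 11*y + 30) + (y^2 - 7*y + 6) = 2*y^2 + 4*y + 36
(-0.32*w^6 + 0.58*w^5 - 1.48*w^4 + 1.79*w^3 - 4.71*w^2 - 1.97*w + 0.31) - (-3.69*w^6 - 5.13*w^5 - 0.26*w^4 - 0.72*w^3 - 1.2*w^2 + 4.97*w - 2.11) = 3.37*w^6 + 5.71*w^5 - 1.22*w^4 + 2.51*w^3 - 3.51*w^2 - 6.94*w + 2.42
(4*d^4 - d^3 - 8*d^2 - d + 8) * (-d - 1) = -4*d^5 - 3*d^4 + 9*d^3 + 9*d^2 - 7*d - 8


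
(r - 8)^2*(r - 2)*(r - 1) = r^4 - 19*r^3 + 114*r^2 - 224*r + 128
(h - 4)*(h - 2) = h^2 - 6*h + 8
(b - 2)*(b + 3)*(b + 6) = b^3 + 7*b^2 - 36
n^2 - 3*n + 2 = (n - 2)*(n - 1)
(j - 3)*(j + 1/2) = j^2 - 5*j/2 - 3/2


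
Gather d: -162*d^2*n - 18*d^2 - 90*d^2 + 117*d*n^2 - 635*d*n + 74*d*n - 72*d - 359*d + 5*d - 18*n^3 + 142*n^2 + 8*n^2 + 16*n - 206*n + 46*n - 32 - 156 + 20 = d^2*(-162*n - 108) + d*(117*n^2 - 561*n - 426) - 18*n^3 + 150*n^2 - 144*n - 168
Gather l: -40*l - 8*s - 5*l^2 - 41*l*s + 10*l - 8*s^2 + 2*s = -5*l^2 + l*(-41*s - 30) - 8*s^2 - 6*s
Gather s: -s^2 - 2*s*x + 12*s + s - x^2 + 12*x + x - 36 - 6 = -s^2 + s*(13 - 2*x) - x^2 + 13*x - 42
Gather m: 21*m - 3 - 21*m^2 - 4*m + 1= -21*m^2 + 17*m - 2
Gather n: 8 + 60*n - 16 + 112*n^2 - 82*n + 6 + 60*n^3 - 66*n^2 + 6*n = 60*n^3 + 46*n^2 - 16*n - 2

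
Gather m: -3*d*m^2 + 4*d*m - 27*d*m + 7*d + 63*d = -3*d*m^2 - 23*d*m + 70*d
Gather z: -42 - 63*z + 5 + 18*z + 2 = -45*z - 35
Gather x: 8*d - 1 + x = 8*d + x - 1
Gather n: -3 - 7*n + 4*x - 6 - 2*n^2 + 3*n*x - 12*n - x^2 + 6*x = -2*n^2 + n*(3*x - 19) - x^2 + 10*x - 9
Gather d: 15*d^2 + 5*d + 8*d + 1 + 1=15*d^2 + 13*d + 2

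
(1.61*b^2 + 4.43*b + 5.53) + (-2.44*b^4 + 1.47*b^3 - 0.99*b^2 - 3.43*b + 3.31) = -2.44*b^4 + 1.47*b^3 + 0.62*b^2 + 1.0*b + 8.84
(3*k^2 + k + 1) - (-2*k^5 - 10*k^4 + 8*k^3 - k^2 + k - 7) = 2*k^5 + 10*k^4 - 8*k^3 + 4*k^2 + 8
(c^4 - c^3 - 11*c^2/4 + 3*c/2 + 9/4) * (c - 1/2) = c^5 - 3*c^4/2 - 9*c^3/4 + 23*c^2/8 + 3*c/2 - 9/8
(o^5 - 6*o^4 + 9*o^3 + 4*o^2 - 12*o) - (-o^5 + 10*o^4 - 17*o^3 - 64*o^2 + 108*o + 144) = 2*o^5 - 16*o^4 + 26*o^3 + 68*o^2 - 120*o - 144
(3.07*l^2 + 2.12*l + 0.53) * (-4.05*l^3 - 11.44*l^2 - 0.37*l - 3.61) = -12.4335*l^5 - 43.7068*l^4 - 27.5352*l^3 - 17.9303*l^2 - 7.8493*l - 1.9133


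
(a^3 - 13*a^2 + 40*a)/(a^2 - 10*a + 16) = a*(a - 5)/(a - 2)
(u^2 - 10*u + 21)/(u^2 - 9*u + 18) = (u - 7)/(u - 6)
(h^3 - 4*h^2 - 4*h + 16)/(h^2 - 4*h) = h - 4/h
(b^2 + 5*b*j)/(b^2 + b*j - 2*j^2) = b*(b + 5*j)/(b^2 + b*j - 2*j^2)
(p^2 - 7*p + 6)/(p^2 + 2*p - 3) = (p - 6)/(p + 3)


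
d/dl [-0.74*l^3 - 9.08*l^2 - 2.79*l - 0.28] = -2.22*l^2 - 18.16*l - 2.79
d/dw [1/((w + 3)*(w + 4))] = (-2*w - 7)/(w^4 + 14*w^3 + 73*w^2 + 168*w + 144)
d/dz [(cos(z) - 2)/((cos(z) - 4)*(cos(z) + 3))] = (cos(z)^2 - 4*cos(z) + 14)*sin(z)/((cos(z) - 4)^2*(cos(z) + 3)^2)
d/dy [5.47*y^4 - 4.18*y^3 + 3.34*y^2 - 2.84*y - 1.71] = 21.88*y^3 - 12.54*y^2 + 6.68*y - 2.84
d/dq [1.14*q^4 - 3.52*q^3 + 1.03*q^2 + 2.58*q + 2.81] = 4.56*q^3 - 10.56*q^2 + 2.06*q + 2.58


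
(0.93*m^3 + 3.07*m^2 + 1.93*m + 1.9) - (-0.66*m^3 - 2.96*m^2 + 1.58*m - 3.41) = 1.59*m^3 + 6.03*m^2 + 0.35*m + 5.31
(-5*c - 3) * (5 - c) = 5*c^2 - 22*c - 15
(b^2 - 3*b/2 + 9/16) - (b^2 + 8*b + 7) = -19*b/2 - 103/16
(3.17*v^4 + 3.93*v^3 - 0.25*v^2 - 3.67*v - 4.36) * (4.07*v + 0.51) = 12.9019*v^5 + 17.6118*v^4 + 0.9868*v^3 - 15.0644*v^2 - 19.6169*v - 2.2236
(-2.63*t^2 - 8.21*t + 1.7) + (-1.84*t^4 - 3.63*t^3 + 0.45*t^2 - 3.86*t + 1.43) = -1.84*t^4 - 3.63*t^3 - 2.18*t^2 - 12.07*t + 3.13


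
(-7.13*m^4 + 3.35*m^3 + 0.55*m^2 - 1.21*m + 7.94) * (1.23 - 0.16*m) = 1.1408*m^5 - 9.3059*m^4 + 4.0325*m^3 + 0.8701*m^2 - 2.7587*m + 9.7662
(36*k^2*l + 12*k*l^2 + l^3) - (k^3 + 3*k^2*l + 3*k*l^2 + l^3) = -k^3 + 33*k^2*l + 9*k*l^2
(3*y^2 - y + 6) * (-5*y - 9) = -15*y^3 - 22*y^2 - 21*y - 54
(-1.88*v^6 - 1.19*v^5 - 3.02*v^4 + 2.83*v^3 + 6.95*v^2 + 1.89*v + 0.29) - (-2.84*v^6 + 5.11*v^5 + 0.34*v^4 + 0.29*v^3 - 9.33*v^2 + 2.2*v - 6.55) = 0.96*v^6 - 6.3*v^5 - 3.36*v^4 + 2.54*v^3 + 16.28*v^2 - 0.31*v + 6.84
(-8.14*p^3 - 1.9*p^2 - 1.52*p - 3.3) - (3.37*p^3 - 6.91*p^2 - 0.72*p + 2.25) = -11.51*p^3 + 5.01*p^2 - 0.8*p - 5.55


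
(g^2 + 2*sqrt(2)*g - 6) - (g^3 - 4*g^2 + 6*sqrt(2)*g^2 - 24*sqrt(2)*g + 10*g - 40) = -g^3 - 6*sqrt(2)*g^2 + 5*g^2 - 10*g + 26*sqrt(2)*g + 34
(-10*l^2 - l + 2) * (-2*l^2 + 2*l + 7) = 20*l^4 - 18*l^3 - 76*l^2 - 3*l + 14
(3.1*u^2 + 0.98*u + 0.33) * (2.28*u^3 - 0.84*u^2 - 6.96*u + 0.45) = 7.068*u^5 - 0.3696*u^4 - 21.6468*u^3 - 5.703*u^2 - 1.8558*u + 0.1485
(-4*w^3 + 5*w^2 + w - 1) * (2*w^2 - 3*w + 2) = -8*w^5 + 22*w^4 - 21*w^3 + 5*w^2 + 5*w - 2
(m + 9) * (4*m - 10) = 4*m^2 + 26*m - 90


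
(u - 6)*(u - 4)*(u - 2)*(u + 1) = u^4 - 11*u^3 + 32*u^2 - 4*u - 48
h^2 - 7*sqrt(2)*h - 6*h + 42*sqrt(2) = (h - 6)*(h - 7*sqrt(2))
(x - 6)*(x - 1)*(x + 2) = x^3 - 5*x^2 - 8*x + 12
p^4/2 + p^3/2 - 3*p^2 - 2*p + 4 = (p/2 + 1)*(p - 2)*(p - 1)*(p + 2)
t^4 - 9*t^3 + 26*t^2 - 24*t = t*(t - 4)*(t - 3)*(t - 2)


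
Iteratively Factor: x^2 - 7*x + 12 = (x - 4)*(x - 3)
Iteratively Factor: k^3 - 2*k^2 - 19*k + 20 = (k + 4)*(k^2 - 6*k + 5) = (k - 5)*(k + 4)*(k - 1)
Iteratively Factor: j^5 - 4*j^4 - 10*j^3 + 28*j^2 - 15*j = (j - 1)*(j^4 - 3*j^3 - 13*j^2 + 15*j) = (j - 1)^2*(j^3 - 2*j^2 - 15*j) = (j - 1)^2*(j + 3)*(j^2 - 5*j) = (j - 5)*(j - 1)^2*(j + 3)*(j)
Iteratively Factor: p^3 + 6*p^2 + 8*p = (p)*(p^2 + 6*p + 8) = p*(p + 2)*(p + 4)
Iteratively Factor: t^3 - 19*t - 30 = (t + 2)*(t^2 - 2*t - 15) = (t - 5)*(t + 2)*(t + 3)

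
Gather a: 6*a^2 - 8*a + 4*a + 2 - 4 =6*a^2 - 4*a - 2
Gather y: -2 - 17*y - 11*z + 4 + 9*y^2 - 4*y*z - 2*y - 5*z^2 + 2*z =9*y^2 + y*(-4*z - 19) - 5*z^2 - 9*z + 2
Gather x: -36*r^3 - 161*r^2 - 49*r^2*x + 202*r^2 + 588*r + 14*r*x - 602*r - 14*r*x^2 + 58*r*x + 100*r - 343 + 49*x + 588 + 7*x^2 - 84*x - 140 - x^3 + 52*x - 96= -36*r^3 + 41*r^2 + 86*r - x^3 + x^2*(7 - 14*r) + x*(-49*r^2 + 72*r + 17) + 9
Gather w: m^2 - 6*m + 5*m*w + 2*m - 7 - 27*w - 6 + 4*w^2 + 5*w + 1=m^2 - 4*m + 4*w^2 + w*(5*m - 22) - 12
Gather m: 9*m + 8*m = 17*m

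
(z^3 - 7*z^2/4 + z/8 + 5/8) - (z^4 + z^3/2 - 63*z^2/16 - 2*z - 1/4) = -z^4 + z^3/2 + 35*z^2/16 + 17*z/8 + 7/8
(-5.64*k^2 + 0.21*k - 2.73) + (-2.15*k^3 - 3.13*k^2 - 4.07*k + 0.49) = -2.15*k^3 - 8.77*k^2 - 3.86*k - 2.24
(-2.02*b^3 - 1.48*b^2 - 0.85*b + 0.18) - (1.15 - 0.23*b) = -2.02*b^3 - 1.48*b^2 - 0.62*b - 0.97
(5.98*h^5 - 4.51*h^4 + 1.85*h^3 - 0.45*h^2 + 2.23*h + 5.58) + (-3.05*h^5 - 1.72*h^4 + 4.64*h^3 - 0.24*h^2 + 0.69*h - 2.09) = 2.93*h^5 - 6.23*h^4 + 6.49*h^3 - 0.69*h^2 + 2.92*h + 3.49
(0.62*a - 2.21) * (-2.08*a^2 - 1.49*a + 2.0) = -1.2896*a^3 + 3.673*a^2 + 4.5329*a - 4.42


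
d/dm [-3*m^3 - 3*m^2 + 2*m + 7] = -9*m^2 - 6*m + 2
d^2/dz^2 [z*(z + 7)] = 2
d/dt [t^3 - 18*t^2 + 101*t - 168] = 3*t^2 - 36*t + 101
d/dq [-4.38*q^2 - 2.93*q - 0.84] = -8.76*q - 2.93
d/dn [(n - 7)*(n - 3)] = 2*n - 10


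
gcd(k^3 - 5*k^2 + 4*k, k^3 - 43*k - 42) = 1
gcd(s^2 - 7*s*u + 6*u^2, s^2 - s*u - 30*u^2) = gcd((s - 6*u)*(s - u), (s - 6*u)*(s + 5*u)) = s - 6*u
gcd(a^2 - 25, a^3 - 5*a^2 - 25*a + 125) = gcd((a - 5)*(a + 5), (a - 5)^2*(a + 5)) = a^2 - 25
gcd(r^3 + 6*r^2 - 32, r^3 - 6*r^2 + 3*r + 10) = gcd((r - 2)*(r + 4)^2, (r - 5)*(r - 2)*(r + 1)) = r - 2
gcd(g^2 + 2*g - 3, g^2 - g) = g - 1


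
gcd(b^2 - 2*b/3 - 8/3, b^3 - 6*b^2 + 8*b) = b - 2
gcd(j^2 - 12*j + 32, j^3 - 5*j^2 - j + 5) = 1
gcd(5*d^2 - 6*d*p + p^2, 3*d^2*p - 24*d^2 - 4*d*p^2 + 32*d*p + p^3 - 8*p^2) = -d + p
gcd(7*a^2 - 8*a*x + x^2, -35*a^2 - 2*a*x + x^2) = -7*a + x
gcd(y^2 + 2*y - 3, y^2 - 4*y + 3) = y - 1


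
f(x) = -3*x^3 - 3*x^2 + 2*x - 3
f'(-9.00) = -673.00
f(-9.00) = 1923.00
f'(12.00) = -1366.00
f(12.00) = -5595.00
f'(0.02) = 1.88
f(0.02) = -2.96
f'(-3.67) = -97.20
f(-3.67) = 97.55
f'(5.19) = -271.56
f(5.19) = -492.82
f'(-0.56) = 2.54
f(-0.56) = -4.53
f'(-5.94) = -279.91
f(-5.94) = 508.02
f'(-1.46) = -8.42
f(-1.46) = -2.98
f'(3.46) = -126.50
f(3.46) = -156.26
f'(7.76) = -586.52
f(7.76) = -1570.00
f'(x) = -9*x^2 - 6*x + 2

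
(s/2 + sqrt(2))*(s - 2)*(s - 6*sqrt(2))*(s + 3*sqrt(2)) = s^4/2 - s^3 - sqrt(2)*s^3/2 - 24*s^2 + sqrt(2)*s^2 - 36*sqrt(2)*s + 48*s + 72*sqrt(2)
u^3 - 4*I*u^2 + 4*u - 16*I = (u - 4*I)*(u - 2*I)*(u + 2*I)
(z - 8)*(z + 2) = z^2 - 6*z - 16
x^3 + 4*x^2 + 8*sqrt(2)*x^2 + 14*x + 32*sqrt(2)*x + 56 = (x + 4)*(x + sqrt(2))*(x + 7*sqrt(2))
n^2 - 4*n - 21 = (n - 7)*(n + 3)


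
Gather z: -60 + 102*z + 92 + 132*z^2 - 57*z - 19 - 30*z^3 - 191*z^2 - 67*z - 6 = -30*z^3 - 59*z^2 - 22*z + 7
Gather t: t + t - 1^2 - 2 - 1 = 2*t - 4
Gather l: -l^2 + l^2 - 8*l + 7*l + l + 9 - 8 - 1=0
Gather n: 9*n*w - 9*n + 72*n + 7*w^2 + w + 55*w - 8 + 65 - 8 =n*(9*w + 63) + 7*w^2 + 56*w + 49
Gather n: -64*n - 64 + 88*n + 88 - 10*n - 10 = 14*n + 14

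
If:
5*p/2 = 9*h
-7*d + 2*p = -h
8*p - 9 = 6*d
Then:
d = 123/254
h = 105/254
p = 189/127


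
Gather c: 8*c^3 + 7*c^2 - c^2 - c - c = 8*c^3 + 6*c^2 - 2*c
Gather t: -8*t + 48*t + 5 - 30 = 40*t - 25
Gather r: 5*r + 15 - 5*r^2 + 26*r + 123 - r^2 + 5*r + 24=-6*r^2 + 36*r + 162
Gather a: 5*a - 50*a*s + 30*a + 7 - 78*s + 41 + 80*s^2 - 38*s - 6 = a*(35 - 50*s) + 80*s^2 - 116*s + 42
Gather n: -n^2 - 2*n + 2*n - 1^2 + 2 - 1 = -n^2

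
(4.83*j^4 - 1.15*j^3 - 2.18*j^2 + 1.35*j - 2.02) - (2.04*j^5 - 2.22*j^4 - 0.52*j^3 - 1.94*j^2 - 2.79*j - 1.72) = -2.04*j^5 + 7.05*j^4 - 0.63*j^3 - 0.24*j^2 + 4.14*j - 0.3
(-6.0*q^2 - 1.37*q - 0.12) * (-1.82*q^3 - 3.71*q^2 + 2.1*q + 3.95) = 10.92*q^5 + 24.7534*q^4 - 7.2989*q^3 - 26.1318*q^2 - 5.6635*q - 0.474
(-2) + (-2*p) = -2*p - 2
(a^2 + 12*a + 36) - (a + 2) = a^2 + 11*a + 34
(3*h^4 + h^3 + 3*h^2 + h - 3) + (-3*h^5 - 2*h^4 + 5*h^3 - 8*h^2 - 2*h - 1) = -3*h^5 + h^4 + 6*h^3 - 5*h^2 - h - 4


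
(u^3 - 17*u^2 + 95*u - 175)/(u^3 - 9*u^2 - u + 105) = (u - 5)/(u + 3)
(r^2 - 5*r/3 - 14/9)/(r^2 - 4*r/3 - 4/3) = (r - 7/3)/(r - 2)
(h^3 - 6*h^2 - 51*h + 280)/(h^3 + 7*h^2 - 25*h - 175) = (h - 8)/(h + 5)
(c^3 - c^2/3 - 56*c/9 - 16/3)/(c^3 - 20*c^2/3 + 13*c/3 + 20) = (c + 4/3)/(c - 5)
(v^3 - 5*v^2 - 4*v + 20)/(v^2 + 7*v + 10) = (v^2 - 7*v + 10)/(v + 5)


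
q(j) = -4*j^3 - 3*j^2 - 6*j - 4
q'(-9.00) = -924.00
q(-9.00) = 2723.00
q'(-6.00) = -402.00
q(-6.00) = 788.00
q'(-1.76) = -32.61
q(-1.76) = 19.07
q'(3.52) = -175.80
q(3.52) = -236.75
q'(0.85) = -19.77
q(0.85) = -13.72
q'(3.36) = -161.64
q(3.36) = -209.76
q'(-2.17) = -49.49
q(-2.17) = 35.77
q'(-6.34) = -450.31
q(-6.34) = 932.81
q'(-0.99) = -11.82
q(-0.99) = 2.88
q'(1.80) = -55.68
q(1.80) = -47.85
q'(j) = -12*j^2 - 6*j - 6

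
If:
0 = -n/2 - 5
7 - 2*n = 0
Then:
No Solution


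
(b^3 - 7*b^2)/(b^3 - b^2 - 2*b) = b*(7 - b)/(-b^2 + b + 2)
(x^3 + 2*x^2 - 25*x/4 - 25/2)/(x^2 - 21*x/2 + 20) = (x^2 + 9*x/2 + 5)/(x - 8)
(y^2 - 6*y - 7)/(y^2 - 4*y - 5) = (y - 7)/(y - 5)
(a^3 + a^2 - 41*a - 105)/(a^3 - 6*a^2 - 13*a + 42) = (a + 5)/(a - 2)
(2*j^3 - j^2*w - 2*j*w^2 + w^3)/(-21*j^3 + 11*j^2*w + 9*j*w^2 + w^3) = (-2*j^2 - j*w + w^2)/(21*j^2 + 10*j*w + w^2)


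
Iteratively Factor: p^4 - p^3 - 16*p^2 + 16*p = (p - 1)*(p^3 - 16*p) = p*(p - 1)*(p^2 - 16) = p*(p - 1)*(p + 4)*(p - 4)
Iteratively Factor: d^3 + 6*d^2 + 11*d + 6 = (d + 2)*(d^2 + 4*d + 3) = (d + 1)*(d + 2)*(d + 3)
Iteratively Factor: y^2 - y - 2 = (y - 2)*(y + 1)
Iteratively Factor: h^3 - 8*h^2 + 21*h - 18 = (h - 2)*(h^2 - 6*h + 9) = (h - 3)*(h - 2)*(h - 3)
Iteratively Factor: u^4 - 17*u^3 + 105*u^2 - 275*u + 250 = (u - 5)*(u^3 - 12*u^2 + 45*u - 50) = (u - 5)^2*(u^2 - 7*u + 10) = (u - 5)^3*(u - 2)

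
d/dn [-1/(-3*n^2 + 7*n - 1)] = (7 - 6*n)/(3*n^2 - 7*n + 1)^2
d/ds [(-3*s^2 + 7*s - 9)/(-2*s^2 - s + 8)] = (17*s^2 - 84*s + 47)/(4*s^4 + 4*s^3 - 31*s^2 - 16*s + 64)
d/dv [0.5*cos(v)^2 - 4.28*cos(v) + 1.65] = (4.28 - 1.0*cos(v))*sin(v)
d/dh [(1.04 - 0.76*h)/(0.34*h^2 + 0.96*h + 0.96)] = (0.2584*h^2 - 0.7072*h - 1.728)/(0.1156*h^4 + 0.6528*h^3 + 1.5744*h^2 + 1.8432*h + 0.9216)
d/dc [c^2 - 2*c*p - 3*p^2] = 2*c - 2*p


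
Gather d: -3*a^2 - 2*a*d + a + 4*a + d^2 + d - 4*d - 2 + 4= -3*a^2 + 5*a + d^2 + d*(-2*a - 3) + 2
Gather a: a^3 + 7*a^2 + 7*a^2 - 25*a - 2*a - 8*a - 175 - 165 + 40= a^3 + 14*a^2 - 35*a - 300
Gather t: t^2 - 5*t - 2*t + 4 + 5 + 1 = t^2 - 7*t + 10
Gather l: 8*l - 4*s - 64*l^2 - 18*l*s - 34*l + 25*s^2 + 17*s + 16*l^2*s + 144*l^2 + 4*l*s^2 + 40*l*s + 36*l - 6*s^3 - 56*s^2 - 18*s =l^2*(16*s + 80) + l*(4*s^2 + 22*s + 10) - 6*s^3 - 31*s^2 - 5*s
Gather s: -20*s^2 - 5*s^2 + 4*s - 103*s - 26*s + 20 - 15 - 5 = -25*s^2 - 125*s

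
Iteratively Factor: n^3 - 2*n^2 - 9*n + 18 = (n + 3)*(n^2 - 5*n + 6) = (n - 3)*(n + 3)*(n - 2)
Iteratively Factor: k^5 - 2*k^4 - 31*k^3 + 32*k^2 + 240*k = (k + 3)*(k^4 - 5*k^3 - 16*k^2 + 80*k) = (k - 4)*(k + 3)*(k^3 - k^2 - 20*k) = (k - 5)*(k - 4)*(k + 3)*(k^2 + 4*k) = k*(k - 5)*(k - 4)*(k + 3)*(k + 4)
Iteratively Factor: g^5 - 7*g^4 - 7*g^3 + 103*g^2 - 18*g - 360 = (g + 2)*(g^4 - 9*g^3 + 11*g^2 + 81*g - 180) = (g + 2)*(g + 3)*(g^3 - 12*g^2 + 47*g - 60) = (g - 4)*(g + 2)*(g + 3)*(g^2 - 8*g + 15) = (g - 5)*(g - 4)*(g + 2)*(g + 3)*(g - 3)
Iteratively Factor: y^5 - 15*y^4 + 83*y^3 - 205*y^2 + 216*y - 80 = (y - 4)*(y^4 - 11*y^3 + 39*y^2 - 49*y + 20) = (y - 4)*(y - 1)*(y^3 - 10*y^2 + 29*y - 20) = (y - 5)*(y - 4)*(y - 1)*(y^2 - 5*y + 4) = (y - 5)*(y - 4)^2*(y - 1)*(y - 1)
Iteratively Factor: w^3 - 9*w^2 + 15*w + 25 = (w + 1)*(w^2 - 10*w + 25) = (w - 5)*(w + 1)*(w - 5)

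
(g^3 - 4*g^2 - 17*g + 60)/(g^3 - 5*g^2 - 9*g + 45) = (g + 4)/(g + 3)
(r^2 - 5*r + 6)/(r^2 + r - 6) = (r - 3)/(r + 3)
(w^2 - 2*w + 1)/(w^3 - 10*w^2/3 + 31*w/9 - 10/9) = 9*(w - 1)/(9*w^2 - 21*w + 10)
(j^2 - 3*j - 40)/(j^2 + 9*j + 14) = (j^2 - 3*j - 40)/(j^2 + 9*j + 14)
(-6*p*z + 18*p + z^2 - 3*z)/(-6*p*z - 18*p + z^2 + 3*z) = (z - 3)/(z + 3)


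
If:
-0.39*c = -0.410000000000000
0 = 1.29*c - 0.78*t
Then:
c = 1.05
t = 1.74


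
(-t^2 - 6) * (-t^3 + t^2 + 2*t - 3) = t^5 - t^4 + 4*t^3 - 3*t^2 - 12*t + 18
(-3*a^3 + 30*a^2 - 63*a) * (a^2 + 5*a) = -3*a^5 + 15*a^4 + 87*a^3 - 315*a^2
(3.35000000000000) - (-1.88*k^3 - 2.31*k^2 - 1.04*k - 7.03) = 1.88*k^3 + 2.31*k^2 + 1.04*k + 10.38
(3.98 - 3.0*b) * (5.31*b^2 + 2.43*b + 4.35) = -15.93*b^3 + 13.8438*b^2 - 3.3786*b + 17.313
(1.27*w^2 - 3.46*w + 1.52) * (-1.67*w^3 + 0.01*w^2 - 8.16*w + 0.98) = -2.1209*w^5 + 5.7909*w^4 - 12.9362*w^3 + 29.4934*w^2 - 15.794*w + 1.4896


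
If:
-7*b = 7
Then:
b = -1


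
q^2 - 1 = (q - 1)*(q + 1)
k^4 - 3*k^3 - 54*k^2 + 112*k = k*(k - 8)*(k - 2)*(k + 7)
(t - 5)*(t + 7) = t^2 + 2*t - 35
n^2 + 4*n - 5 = (n - 1)*(n + 5)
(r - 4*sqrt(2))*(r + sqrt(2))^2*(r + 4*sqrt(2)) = r^4 + 2*sqrt(2)*r^3 - 30*r^2 - 64*sqrt(2)*r - 64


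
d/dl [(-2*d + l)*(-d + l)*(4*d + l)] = -10*d^2 + 2*d*l + 3*l^2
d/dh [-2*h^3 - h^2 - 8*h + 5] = -6*h^2 - 2*h - 8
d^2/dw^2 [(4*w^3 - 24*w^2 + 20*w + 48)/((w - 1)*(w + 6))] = 48*(11*w^3 - 27*w^2 + 63*w + 51)/(w^6 + 15*w^5 + 57*w^4 - 55*w^3 - 342*w^2 + 540*w - 216)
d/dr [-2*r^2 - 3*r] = -4*r - 3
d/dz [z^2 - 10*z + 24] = 2*z - 10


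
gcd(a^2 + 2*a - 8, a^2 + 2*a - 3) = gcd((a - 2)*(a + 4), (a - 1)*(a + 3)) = 1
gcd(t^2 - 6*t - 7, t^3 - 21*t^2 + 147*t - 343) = t - 7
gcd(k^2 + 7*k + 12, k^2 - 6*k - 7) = 1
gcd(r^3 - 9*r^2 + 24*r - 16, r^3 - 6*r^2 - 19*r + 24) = r - 1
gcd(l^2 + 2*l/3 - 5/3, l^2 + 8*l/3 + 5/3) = l + 5/3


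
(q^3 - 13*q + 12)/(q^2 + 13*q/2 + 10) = 2*(q^2 - 4*q + 3)/(2*q + 5)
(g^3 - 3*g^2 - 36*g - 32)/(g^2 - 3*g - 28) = (g^2 - 7*g - 8)/(g - 7)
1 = 1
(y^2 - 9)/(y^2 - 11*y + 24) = (y + 3)/(y - 8)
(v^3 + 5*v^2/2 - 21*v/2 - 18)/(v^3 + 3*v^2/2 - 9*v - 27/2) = (v + 4)/(v + 3)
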